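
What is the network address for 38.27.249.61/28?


IP:   00100110.00011011.11111001.00111101
Mask: 11111111.11111111.11111111.11110000
AND operation:
Net:  00100110.00011011.11111001.00110000
Network: 38.27.249.48/28


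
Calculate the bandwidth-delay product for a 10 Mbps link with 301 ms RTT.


BDP = bandwidth * RTT
= 10 Mbps * 301 ms
= 10 * 1e6 * 301 / 1000 bits
= 3010000 bits
= 376250 bytes
= 367.4316 KB
BDP = 3010000 bits (376250 bytes)


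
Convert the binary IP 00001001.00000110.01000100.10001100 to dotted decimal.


00001001 = 9
00000110 = 6
01000100 = 68
10001100 = 140
IP: 9.6.68.140


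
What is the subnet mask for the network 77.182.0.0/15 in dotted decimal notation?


/15 means 15 network bits, 17 host bits
Binary: 11111111111111100000000000000000
Mask: 255.254.0.0


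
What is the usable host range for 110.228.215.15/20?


Network: 110.228.208.0
Broadcast: 110.228.223.255
First usable = network + 1
Last usable = broadcast - 1
Range: 110.228.208.1 to 110.228.223.254


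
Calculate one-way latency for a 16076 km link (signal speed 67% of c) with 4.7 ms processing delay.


Speed = 0.67 * 3e5 km/s = 201000 km/s
Propagation delay = 16076 / 201000 = 0.08 s = 79.9801 ms
Processing delay = 4.7 ms
Total one-way latency = 84.6801 ms


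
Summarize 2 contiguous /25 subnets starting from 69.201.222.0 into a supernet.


Original prefix: /25
Number of subnets: 2 = 2^1
New prefix = 25 - 1 = 24
Supernet: 69.201.222.0/24


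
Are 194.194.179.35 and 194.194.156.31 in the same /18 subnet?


Mask: 255.255.192.0
194.194.179.35 AND mask = 194.194.128.0
194.194.156.31 AND mask = 194.194.128.0
Yes, same subnet (194.194.128.0)


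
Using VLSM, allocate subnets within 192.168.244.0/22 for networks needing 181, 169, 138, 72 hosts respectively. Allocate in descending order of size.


181 hosts -> /24 (254 usable): 192.168.244.0/24
169 hosts -> /24 (254 usable): 192.168.245.0/24
138 hosts -> /24 (254 usable): 192.168.246.0/24
72 hosts -> /25 (126 usable): 192.168.247.0/25
Allocation: 192.168.244.0/24 (181 hosts, 254 usable); 192.168.245.0/24 (169 hosts, 254 usable); 192.168.246.0/24 (138 hosts, 254 usable); 192.168.247.0/25 (72 hosts, 126 usable)


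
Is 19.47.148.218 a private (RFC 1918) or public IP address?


RFC 1918 private ranges:
  10.0.0.0/8 (10.0.0.0 - 10.255.255.255)
  172.16.0.0/12 (172.16.0.0 - 172.31.255.255)
  192.168.0.0/16 (192.168.0.0 - 192.168.255.255)
Public (not in any RFC 1918 range)


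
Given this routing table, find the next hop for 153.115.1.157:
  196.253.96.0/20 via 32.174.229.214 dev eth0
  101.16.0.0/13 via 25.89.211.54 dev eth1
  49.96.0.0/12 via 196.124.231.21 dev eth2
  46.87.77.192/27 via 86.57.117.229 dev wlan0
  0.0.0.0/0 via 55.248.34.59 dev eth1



Longest prefix match for 153.115.1.157:
  /20 196.253.96.0: no
  /13 101.16.0.0: no
  /12 49.96.0.0: no
  /27 46.87.77.192: no
  /0 0.0.0.0: MATCH
Selected: next-hop 55.248.34.59 via eth1 (matched /0)


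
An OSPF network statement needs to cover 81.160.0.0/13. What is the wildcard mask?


Subnet mask: 255.248.0.0
Wildcard = 255.255.255.255 - subnet mask
255 - 255 = 0
255 - 248 = 7
255 - 0 = 255
255 - 0 = 255
Wildcard: 0.7.255.255


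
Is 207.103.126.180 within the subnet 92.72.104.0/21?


Subnet network: 92.72.104.0
Test IP AND mask: 207.103.120.0
No, 207.103.126.180 is not in 92.72.104.0/21


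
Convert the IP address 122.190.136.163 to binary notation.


122 = 01111010
190 = 10111110
136 = 10001000
163 = 10100011
Binary: 01111010.10111110.10001000.10100011


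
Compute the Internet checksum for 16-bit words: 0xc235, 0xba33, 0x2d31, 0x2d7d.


Sum all words (with carry folding):
+ 0xc235 = 0xc235
+ 0xba33 = 0x7c69
+ 0x2d31 = 0xa99a
+ 0x2d7d = 0xd717
One's complement: ~0xd717
Checksum = 0x28e8


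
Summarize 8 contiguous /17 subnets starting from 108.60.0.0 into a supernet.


Original prefix: /17
Number of subnets: 8 = 2^3
New prefix = 17 - 3 = 14
Supernet: 108.60.0.0/14


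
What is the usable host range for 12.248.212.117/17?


Network: 12.248.128.0
Broadcast: 12.248.255.255
First usable = network + 1
Last usable = broadcast - 1
Range: 12.248.128.1 to 12.248.255.254


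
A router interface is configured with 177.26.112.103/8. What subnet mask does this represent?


/8 means 8 network bits, 24 host bits
Binary: 11111111000000000000000000000000
Mask: 255.0.0.0


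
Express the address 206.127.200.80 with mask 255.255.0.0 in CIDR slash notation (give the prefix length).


Binary: 11111111.11111111.00000000.00000000
Count leading 1s
Prefix: /16


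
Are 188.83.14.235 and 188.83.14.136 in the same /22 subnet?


Mask: 255.255.252.0
188.83.14.235 AND mask = 188.83.12.0
188.83.14.136 AND mask = 188.83.12.0
Yes, same subnet (188.83.12.0)


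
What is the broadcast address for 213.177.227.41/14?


Network: 213.176.0.0/14
Host bits = 18
Set all host bits to 1:
Broadcast: 213.179.255.255


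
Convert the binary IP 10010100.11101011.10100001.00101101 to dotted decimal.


10010100 = 148
11101011 = 235
10100001 = 161
00101101 = 45
IP: 148.235.161.45


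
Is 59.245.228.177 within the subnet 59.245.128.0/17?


Subnet network: 59.245.128.0
Test IP AND mask: 59.245.128.0
Yes, 59.245.228.177 is in 59.245.128.0/17


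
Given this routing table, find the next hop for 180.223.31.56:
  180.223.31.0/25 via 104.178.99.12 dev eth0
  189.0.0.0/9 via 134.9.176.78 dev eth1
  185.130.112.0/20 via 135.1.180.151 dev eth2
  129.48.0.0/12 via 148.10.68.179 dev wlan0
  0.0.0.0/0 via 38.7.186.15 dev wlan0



Longest prefix match for 180.223.31.56:
  /25 180.223.31.0: MATCH
  /9 189.0.0.0: no
  /20 185.130.112.0: no
  /12 129.48.0.0: no
  /0 0.0.0.0: MATCH
Selected: next-hop 104.178.99.12 via eth0 (matched /25)


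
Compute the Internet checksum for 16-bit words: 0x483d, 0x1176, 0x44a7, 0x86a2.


Sum all words (with carry folding):
+ 0x483d = 0x483d
+ 0x1176 = 0x59b3
+ 0x44a7 = 0x9e5a
+ 0x86a2 = 0x24fd
One's complement: ~0x24fd
Checksum = 0xdb02


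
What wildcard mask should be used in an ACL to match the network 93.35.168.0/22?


Subnet mask: 255.255.252.0
Wildcard = 255.255.255.255 - subnet mask
255 - 255 = 0
255 - 255 = 0
255 - 252 = 3
255 - 0 = 255
Wildcard: 0.0.3.255


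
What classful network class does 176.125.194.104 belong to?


First octet: 176
Binary: 10110000
10xxxxxx -> Class B (128-191)
Class B, default mask 255.255.0.0 (/16)


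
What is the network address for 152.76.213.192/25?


IP:   10011000.01001100.11010101.11000000
Mask: 11111111.11111111.11111111.10000000
AND operation:
Net:  10011000.01001100.11010101.10000000
Network: 152.76.213.128/25


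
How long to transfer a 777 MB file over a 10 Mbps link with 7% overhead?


Effective throughput = 10 * (1 - 7/100) = 9.3 Mbps
File size in Mb = 777 * 8 = 6216 Mb
Time = 6216 / 9.3
Time = 668.3871 seconds


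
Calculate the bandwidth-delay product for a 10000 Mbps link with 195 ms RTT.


BDP = bandwidth * RTT
= 10000 Mbps * 195 ms
= 10000 * 1e6 * 195 / 1000 bits
= 1950000000 bits
= 243750000 bytes
= 238037.1094 KB
BDP = 1950000000 bits (243750000 bytes)


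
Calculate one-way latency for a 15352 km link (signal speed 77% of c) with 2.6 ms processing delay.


Speed = 0.77 * 3e5 km/s = 231000 km/s
Propagation delay = 15352 / 231000 = 0.0665 s = 66.4589 ms
Processing delay = 2.6 ms
Total one-way latency = 69.0589 ms


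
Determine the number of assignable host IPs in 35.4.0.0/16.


Host bits = 32 - 16 = 16
Total addresses = 2^16 = 65536
Usable = total - 2 (network and broadcast)
Usable hosts: 65534


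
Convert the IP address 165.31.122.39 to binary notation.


165 = 10100101
31 = 00011111
122 = 01111010
39 = 00100111
Binary: 10100101.00011111.01111010.00100111


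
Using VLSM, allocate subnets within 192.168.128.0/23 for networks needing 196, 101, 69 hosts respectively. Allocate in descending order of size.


196 hosts -> /24 (254 usable): 192.168.128.0/24
101 hosts -> /25 (126 usable): 192.168.129.0/25
69 hosts -> /25 (126 usable): 192.168.129.128/25
Allocation: 192.168.128.0/24 (196 hosts, 254 usable); 192.168.129.0/25 (101 hosts, 126 usable); 192.168.129.128/25 (69 hosts, 126 usable)


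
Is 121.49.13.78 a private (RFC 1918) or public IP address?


RFC 1918 private ranges:
  10.0.0.0/8 (10.0.0.0 - 10.255.255.255)
  172.16.0.0/12 (172.16.0.0 - 172.31.255.255)
  192.168.0.0/16 (192.168.0.0 - 192.168.255.255)
Public (not in any RFC 1918 range)


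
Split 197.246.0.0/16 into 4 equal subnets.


New prefix = 16 + 2 = 18
Each subnet has 16384 addresses
  197.246.0.0/18
  197.246.64.0/18
  197.246.128.0/18
  197.246.192.0/18
Subnets: 197.246.0.0/18, 197.246.64.0/18, 197.246.128.0/18, 197.246.192.0/18


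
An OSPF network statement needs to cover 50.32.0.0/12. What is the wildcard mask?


Subnet mask: 255.240.0.0
Wildcard = 255.255.255.255 - subnet mask
255 - 255 = 0
255 - 240 = 15
255 - 0 = 255
255 - 0 = 255
Wildcard: 0.15.255.255


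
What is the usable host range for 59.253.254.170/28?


Network: 59.253.254.160
Broadcast: 59.253.254.175
First usable = network + 1
Last usable = broadcast - 1
Range: 59.253.254.161 to 59.253.254.174


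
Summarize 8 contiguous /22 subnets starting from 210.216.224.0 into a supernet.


Original prefix: /22
Number of subnets: 8 = 2^3
New prefix = 22 - 3 = 19
Supernet: 210.216.224.0/19


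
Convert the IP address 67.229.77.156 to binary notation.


67 = 01000011
229 = 11100101
77 = 01001101
156 = 10011100
Binary: 01000011.11100101.01001101.10011100


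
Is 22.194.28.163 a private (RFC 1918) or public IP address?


RFC 1918 private ranges:
  10.0.0.0/8 (10.0.0.0 - 10.255.255.255)
  172.16.0.0/12 (172.16.0.0 - 172.31.255.255)
  192.168.0.0/16 (192.168.0.0 - 192.168.255.255)
Public (not in any RFC 1918 range)


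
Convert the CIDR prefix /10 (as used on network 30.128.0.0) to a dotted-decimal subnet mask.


/10 means 10 network bits, 22 host bits
Binary: 11111111110000000000000000000000
Mask: 255.192.0.0


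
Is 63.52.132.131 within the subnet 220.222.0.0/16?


Subnet network: 220.222.0.0
Test IP AND mask: 63.52.0.0
No, 63.52.132.131 is not in 220.222.0.0/16


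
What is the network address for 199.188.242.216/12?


IP:   11000111.10111100.11110010.11011000
Mask: 11111111.11110000.00000000.00000000
AND operation:
Net:  11000111.10110000.00000000.00000000
Network: 199.176.0.0/12


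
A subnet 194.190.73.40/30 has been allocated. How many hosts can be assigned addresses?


Host bits = 32 - 30 = 2
Total addresses = 2^2 = 4
Usable = total - 2 (network and broadcast)
Usable hosts: 2


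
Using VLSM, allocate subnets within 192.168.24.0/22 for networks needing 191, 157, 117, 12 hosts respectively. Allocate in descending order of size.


191 hosts -> /24 (254 usable): 192.168.24.0/24
157 hosts -> /24 (254 usable): 192.168.25.0/24
117 hosts -> /25 (126 usable): 192.168.26.0/25
12 hosts -> /28 (14 usable): 192.168.26.128/28
Allocation: 192.168.24.0/24 (191 hosts, 254 usable); 192.168.25.0/24 (157 hosts, 254 usable); 192.168.26.0/25 (117 hosts, 126 usable); 192.168.26.128/28 (12 hosts, 14 usable)


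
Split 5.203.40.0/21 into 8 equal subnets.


New prefix = 21 + 3 = 24
Each subnet has 256 addresses
  5.203.40.0/24
  5.203.41.0/24
  5.203.42.0/24
  5.203.43.0/24
  5.203.44.0/24
  5.203.45.0/24
  5.203.46.0/24
  5.203.47.0/24
Subnets: 5.203.40.0/24, 5.203.41.0/24, 5.203.42.0/24, 5.203.43.0/24, 5.203.44.0/24, 5.203.45.0/24, 5.203.46.0/24, 5.203.47.0/24


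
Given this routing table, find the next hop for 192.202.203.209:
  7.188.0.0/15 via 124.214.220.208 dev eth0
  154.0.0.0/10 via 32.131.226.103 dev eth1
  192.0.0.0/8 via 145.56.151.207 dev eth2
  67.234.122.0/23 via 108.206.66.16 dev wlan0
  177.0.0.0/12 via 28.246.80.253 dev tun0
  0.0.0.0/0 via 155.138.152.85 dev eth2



Longest prefix match for 192.202.203.209:
  /15 7.188.0.0: no
  /10 154.0.0.0: no
  /8 192.0.0.0: MATCH
  /23 67.234.122.0: no
  /12 177.0.0.0: no
  /0 0.0.0.0: MATCH
Selected: next-hop 145.56.151.207 via eth2 (matched /8)


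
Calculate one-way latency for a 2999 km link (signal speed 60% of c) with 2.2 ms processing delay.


Speed = 0.6 * 3e5 km/s = 180000 km/s
Propagation delay = 2999 / 180000 = 0.0167 s = 16.6611 ms
Processing delay = 2.2 ms
Total one-way latency = 18.8611 ms


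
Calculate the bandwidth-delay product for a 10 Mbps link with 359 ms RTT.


BDP = bandwidth * RTT
= 10 Mbps * 359 ms
= 10 * 1e6 * 359 / 1000 bits
= 3590000 bits
= 448750 bytes
= 438.2324 KB
BDP = 3590000 bits (448750 bytes)


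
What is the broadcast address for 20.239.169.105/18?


Network: 20.239.128.0/18
Host bits = 14
Set all host bits to 1:
Broadcast: 20.239.191.255


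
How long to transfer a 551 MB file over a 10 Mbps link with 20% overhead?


Effective throughput = 10 * (1 - 20/100) = 8 Mbps
File size in Mb = 551 * 8 = 4408 Mb
Time = 4408 / 8
Time = 551 seconds


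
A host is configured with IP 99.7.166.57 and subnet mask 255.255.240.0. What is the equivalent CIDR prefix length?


Binary: 11111111.11111111.11110000.00000000
Count leading 1s
Prefix: /20


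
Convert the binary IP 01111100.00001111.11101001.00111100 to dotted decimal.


01111100 = 124
00001111 = 15
11101001 = 233
00111100 = 60
IP: 124.15.233.60


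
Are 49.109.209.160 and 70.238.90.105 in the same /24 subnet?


Mask: 255.255.255.0
49.109.209.160 AND mask = 49.109.209.0
70.238.90.105 AND mask = 70.238.90.0
No, different subnets (49.109.209.0 vs 70.238.90.0)


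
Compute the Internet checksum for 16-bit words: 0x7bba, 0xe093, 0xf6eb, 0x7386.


Sum all words (with carry folding):
+ 0x7bba = 0x7bba
+ 0xe093 = 0x5c4e
+ 0xf6eb = 0x533a
+ 0x7386 = 0xc6c0
One's complement: ~0xc6c0
Checksum = 0x393f


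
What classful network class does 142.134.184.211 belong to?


First octet: 142
Binary: 10001110
10xxxxxx -> Class B (128-191)
Class B, default mask 255.255.0.0 (/16)


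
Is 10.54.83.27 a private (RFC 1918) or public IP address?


RFC 1918 private ranges:
  10.0.0.0/8 (10.0.0.0 - 10.255.255.255)
  172.16.0.0/12 (172.16.0.0 - 172.31.255.255)
  192.168.0.0/16 (192.168.0.0 - 192.168.255.255)
Private (in 10.0.0.0/8)


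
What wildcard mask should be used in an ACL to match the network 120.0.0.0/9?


Subnet mask: 255.128.0.0
Wildcard = 255.255.255.255 - subnet mask
255 - 255 = 0
255 - 128 = 127
255 - 0 = 255
255 - 0 = 255
Wildcard: 0.127.255.255


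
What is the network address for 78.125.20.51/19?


IP:   01001110.01111101.00010100.00110011
Mask: 11111111.11111111.11100000.00000000
AND operation:
Net:  01001110.01111101.00000000.00000000
Network: 78.125.0.0/19


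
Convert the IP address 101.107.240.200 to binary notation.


101 = 01100101
107 = 01101011
240 = 11110000
200 = 11001000
Binary: 01100101.01101011.11110000.11001000


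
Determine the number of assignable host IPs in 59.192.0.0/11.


Host bits = 32 - 11 = 21
Total addresses = 2^21 = 2097152
Usable = total - 2 (network and broadcast)
Usable hosts: 2097150


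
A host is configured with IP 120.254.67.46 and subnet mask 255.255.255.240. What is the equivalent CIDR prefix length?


Binary: 11111111.11111111.11111111.11110000
Count leading 1s
Prefix: /28


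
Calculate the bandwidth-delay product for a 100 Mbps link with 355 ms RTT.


BDP = bandwidth * RTT
= 100 Mbps * 355 ms
= 100 * 1e6 * 355 / 1000 bits
= 35500000 bits
= 4437500 bytes
= 4333.4961 KB
BDP = 35500000 bits (4437500 bytes)


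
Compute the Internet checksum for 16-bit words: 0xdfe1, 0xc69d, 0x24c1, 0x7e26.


Sum all words (with carry folding):
+ 0xdfe1 = 0xdfe1
+ 0xc69d = 0xa67f
+ 0x24c1 = 0xcb40
+ 0x7e26 = 0x4967
One's complement: ~0x4967
Checksum = 0xb698


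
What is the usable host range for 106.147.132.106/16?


Network: 106.147.0.0
Broadcast: 106.147.255.255
First usable = network + 1
Last usable = broadcast - 1
Range: 106.147.0.1 to 106.147.255.254


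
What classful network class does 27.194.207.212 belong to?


First octet: 27
Binary: 00011011
0xxxxxxx -> Class A (1-126)
Class A, default mask 255.0.0.0 (/8)


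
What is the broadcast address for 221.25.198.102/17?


Network: 221.25.128.0/17
Host bits = 15
Set all host bits to 1:
Broadcast: 221.25.255.255


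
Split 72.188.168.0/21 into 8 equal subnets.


New prefix = 21 + 3 = 24
Each subnet has 256 addresses
  72.188.168.0/24
  72.188.169.0/24
  72.188.170.0/24
  72.188.171.0/24
  72.188.172.0/24
  72.188.173.0/24
  72.188.174.0/24
  72.188.175.0/24
Subnets: 72.188.168.0/24, 72.188.169.0/24, 72.188.170.0/24, 72.188.171.0/24, 72.188.172.0/24, 72.188.173.0/24, 72.188.174.0/24, 72.188.175.0/24


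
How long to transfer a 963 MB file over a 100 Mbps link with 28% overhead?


Effective throughput = 100 * (1 - 28/100) = 72 Mbps
File size in Mb = 963 * 8 = 7704 Mb
Time = 7704 / 72
Time = 107 seconds


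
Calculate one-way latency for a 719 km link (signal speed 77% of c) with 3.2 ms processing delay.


Speed = 0.77 * 3e5 km/s = 231000 km/s
Propagation delay = 719 / 231000 = 0.0031 s = 3.1126 ms
Processing delay = 3.2 ms
Total one-way latency = 6.3126 ms


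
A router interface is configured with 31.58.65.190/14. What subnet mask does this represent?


/14 means 14 network bits, 18 host bits
Binary: 11111111111111000000000000000000
Mask: 255.252.0.0


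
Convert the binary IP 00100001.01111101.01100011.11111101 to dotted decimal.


00100001 = 33
01111101 = 125
01100011 = 99
11111101 = 253
IP: 33.125.99.253


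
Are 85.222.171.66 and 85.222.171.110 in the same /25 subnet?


Mask: 255.255.255.128
85.222.171.66 AND mask = 85.222.171.0
85.222.171.110 AND mask = 85.222.171.0
Yes, same subnet (85.222.171.0)


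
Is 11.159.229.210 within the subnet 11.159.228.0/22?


Subnet network: 11.159.228.0
Test IP AND mask: 11.159.228.0
Yes, 11.159.229.210 is in 11.159.228.0/22


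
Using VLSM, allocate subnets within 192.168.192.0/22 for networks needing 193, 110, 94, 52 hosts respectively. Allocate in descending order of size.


193 hosts -> /24 (254 usable): 192.168.192.0/24
110 hosts -> /25 (126 usable): 192.168.193.0/25
94 hosts -> /25 (126 usable): 192.168.193.128/25
52 hosts -> /26 (62 usable): 192.168.194.0/26
Allocation: 192.168.192.0/24 (193 hosts, 254 usable); 192.168.193.0/25 (110 hosts, 126 usable); 192.168.193.128/25 (94 hosts, 126 usable); 192.168.194.0/26 (52 hosts, 62 usable)


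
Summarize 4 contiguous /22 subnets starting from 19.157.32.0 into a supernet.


Original prefix: /22
Number of subnets: 4 = 2^2
New prefix = 22 - 2 = 20
Supernet: 19.157.32.0/20


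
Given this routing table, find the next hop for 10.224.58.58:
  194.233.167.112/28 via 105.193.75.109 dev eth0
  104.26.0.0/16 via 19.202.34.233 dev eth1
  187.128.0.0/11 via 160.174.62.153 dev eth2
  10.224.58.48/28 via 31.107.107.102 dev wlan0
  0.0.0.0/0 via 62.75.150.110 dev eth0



Longest prefix match for 10.224.58.58:
  /28 194.233.167.112: no
  /16 104.26.0.0: no
  /11 187.128.0.0: no
  /28 10.224.58.48: MATCH
  /0 0.0.0.0: MATCH
Selected: next-hop 31.107.107.102 via wlan0 (matched /28)


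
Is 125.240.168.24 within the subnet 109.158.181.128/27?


Subnet network: 109.158.181.128
Test IP AND mask: 125.240.168.0
No, 125.240.168.24 is not in 109.158.181.128/27


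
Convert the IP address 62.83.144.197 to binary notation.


62 = 00111110
83 = 01010011
144 = 10010000
197 = 11000101
Binary: 00111110.01010011.10010000.11000101


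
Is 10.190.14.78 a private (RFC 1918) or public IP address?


RFC 1918 private ranges:
  10.0.0.0/8 (10.0.0.0 - 10.255.255.255)
  172.16.0.0/12 (172.16.0.0 - 172.31.255.255)
  192.168.0.0/16 (192.168.0.0 - 192.168.255.255)
Private (in 10.0.0.0/8)


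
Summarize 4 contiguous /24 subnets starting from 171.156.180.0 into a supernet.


Original prefix: /24
Number of subnets: 4 = 2^2
New prefix = 24 - 2 = 22
Supernet: 171.156.180.0/22


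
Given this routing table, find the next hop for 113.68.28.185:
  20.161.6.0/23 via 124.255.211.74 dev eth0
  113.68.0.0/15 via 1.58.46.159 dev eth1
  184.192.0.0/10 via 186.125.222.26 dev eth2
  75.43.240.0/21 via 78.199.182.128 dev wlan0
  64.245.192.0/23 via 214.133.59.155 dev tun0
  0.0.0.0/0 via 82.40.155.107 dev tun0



Longest prefix match for 113.68.28.185:
  /23 20.161.6.0: no
  /15 113.68.0.0: MATCH
  /10 184.192.0.0: no
  /21 75.43.240.0: no
  /23 64.245.192.0: no
  /0 0.0.0.0: MATCH
Selected: next-hop 1.58.46.159 via eth1 (matched /15)


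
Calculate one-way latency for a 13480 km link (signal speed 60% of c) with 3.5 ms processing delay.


Speed = 0.6 * 3e5 km/s = 180000 km/s
Propagation delay = 13480 / 180000 = 0.0749 s = 74.8889 ms
Processing delay = 3.5 ms
Total one-way latency = 78.3889 ms


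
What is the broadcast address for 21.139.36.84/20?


Network: 21.139.32.0/20
Host bits = 12
Set all host bits to 1:
Broadcast: 21.139.47.255


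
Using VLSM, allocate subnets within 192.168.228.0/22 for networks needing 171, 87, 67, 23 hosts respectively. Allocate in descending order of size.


171 hosts -> /24 (254 usable): 192.168.228.0/24
87 hosts -> /25 (126 usable): 192.168.229.0/25
67 hosts -> /25 (126 usable): 192.168.229.128/25
23 hosts -> /27 (30 usable): 192.168.230.0/27
Allocation: 192.168.228.0/24 (171 hosts, 254 usable); 192.168.229.0/25 (87 hosts, 126 usable); 192.168.229.128/25 (67 hosts, 126 usable); 192.168.230.0/27 (23 hosts, 30 usable)


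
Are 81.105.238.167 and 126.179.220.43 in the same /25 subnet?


Mask: 255.255.255.128
81.105.238.167 AND mask = 81.105.238.128
126.179.220.43 AND mask = 126.179.220.0
No, different subnets (81.105.238.128 vs 126.179.220.0)


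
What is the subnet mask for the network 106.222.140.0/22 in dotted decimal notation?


/22 means 22 network bits, 10 host bits
Binary: 11111111111111111111110000000000
Mask: 255.255.252.0


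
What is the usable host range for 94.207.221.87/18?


Network: 94.207.192.0
Broadcast: 94.207.255.255
First usable = network + 1
Last usable = broadcast - 1
Range: 94.207.192.1 to 94.207.255.254


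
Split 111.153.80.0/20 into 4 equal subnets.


New prefix = 20 + 2 = 22
Each subnet has 1024 addresses
  111.153.80.0/22
  111.153.84.0/22
  111.153.88.0/22
  111.153.92.0/22
Subnets: 111.153.80.0/22, 111.153.84.0/22, 111.153.88.0/22, 111.153.92.0/22


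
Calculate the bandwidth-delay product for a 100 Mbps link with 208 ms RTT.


BDP = bandwidth * RTT
= 100 Mbps * 208 ms
= 100 * 1e6 * 208 / 1000 bits
= 20800000 bits
= 2600000 bytes
= 2539.0625 KB
BDP = 20800000 bits (2600000 bytes)


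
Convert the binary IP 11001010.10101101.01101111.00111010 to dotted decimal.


11001010 = 202
10101101 = 173
01101111 = 111
00111010 = 58
IP: 202.173.111.58


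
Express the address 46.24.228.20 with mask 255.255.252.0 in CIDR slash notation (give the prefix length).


Binary: 11111111.11111111.11111100.00000000
Count leading 1s
Prefix: /22


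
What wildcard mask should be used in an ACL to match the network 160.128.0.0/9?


Subnet mask: 255.128.0.0
Wildcard = 255.255.255.255 - subnet mask
255 - 255 = 0
255 - 128 = 127
255 - 0 = 255
255 - 0 = 255
Wildcard: 0.127.255.255


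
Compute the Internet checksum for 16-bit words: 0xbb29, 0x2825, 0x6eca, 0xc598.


Sum all words (with carry folding):
+ 0xbb29 = 0xbb29
+ 0x2825 = 0xe34e
+ 0x6eca = 0x5219
+ 0xc598 = 0x17b2
One's complement: ~0x17b2
Checksum = 0xe84d


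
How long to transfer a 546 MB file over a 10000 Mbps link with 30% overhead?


Effective throughput = 10000 * (1 - 30/100) = 7000 Mbps
File size in Mb = 546 * 8 = 4368 Mb
Time = 4368 / 7000
Time = 0.624 seconds


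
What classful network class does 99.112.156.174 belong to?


First octet: 99
Binary: 01100011
0xxxxxxx -> Class A (1-126)
Class A, default mask 255.0.0.0 (/8)


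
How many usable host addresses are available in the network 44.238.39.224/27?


Host bits = 32 - 27 = 5
Total addresses = 2^5 = 32
Usable = total - 2 (network and broadcast)
Usable hosts: 30


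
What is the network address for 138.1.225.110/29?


IP:   10001010.00000001.11100001.01101110
Mask: 11111111.11111111.11111111.11111000
AND operation:
Net:  10001010.00000001.11100001.01101000
Network: 138.1.225.104/29


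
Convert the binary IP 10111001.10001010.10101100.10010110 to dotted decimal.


10111001 = 185
10001010 = 138
10101100 = 172
10010110 = 150
IP: 185.138.172.150


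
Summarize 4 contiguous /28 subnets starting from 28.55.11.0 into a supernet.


Original prefix: /28
Number of subnets: 4 = 2^2
New prefix = 28 - 2 = 26
Supernet: 28.55.11.0/26


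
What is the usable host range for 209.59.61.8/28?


Network: 209.59.61.0
Broadcast: 209.59.61.15
First usable = network + 1
Last usable = broadcast - 1
Range: 209.59.61.1 to 209.59.61.14


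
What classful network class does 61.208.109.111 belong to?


First octet: 61
Binary: 00111101
0xxxxxxx -> Class A (1-126)
Class A, default mask 255.0.0.0 (/8)


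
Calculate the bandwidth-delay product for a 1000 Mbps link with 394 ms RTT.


BDP = bandwidth * RTT
= 1000 Mbps * 394 ms
= 1000 * 1e6 * 394 / 1000 bits
= 394000000 bits
= 49250000 bytes
= 48095.7031 KB
BDP = 394000000 bits (49250000 bytes)


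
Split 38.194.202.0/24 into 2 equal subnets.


New prefix = 24 + 1 = 25
Each subnet has 128 addresses
  38.194.202.0/25
  38.194.202.128/25
Subnets: 38.194.202.0/25, 38.194.202.128/25


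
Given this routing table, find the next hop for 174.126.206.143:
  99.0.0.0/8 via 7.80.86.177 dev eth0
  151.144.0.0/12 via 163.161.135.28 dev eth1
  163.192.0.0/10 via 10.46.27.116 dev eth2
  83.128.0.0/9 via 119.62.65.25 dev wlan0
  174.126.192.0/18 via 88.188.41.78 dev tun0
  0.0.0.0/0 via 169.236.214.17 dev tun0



Longest prefix match for 174.126.206.143:
  /8 99.0.0.0: no
  /12 151.144.0.0: no
  /10 163.192.0.0: no
  /9 83.128.0.0: no
  /18 174.126.192.0: MATCH
  /0 0.0.0.0: MATCH
Selected: next-hop 88.188.41.78 via tun0 (matched /18)


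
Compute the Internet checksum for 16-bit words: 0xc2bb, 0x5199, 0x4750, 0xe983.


Sum all words (with carry folding):
+ 0xc2bb = 0xc2bb
+ 0x5199 = 0x1455
+ 0x4750 = 0x5ba5
+ 0xe983 = 0x4529
One's complement: ~0x4529
Checksum = 0xbad6


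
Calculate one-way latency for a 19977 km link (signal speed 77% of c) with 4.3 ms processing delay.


Speed = 0.77 * 3e5 km/s = 231000 km/s
Propagation delay = 19977 / 231000 = 0.0865 s = 86.4805 ms
Processing delay = 4.3 ms
Total one-way latency = 90.7805 ms


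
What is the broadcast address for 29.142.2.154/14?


Network: 29.140.0.0/14
Host bits = 18
Set all host bits to 1:
Broadcast: 29.143.255.255


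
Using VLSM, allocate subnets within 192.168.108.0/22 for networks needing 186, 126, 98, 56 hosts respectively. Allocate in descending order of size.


186 hosts -> /24 (254 usable): 192.168.108.0/24
126 hosts -> /25 (126 usable): 192.168.109.0/25
98 hosts -> /25 (126 usable): 192.168.109.128/25
56 hosts -> /26 (62 usable): 192.168.110.0/26
Allocation: 192.168.108.0/24 (186 hosts, 254 usable); 192.168.109.0/25 (126 hosts, 126 usable); 192.168.109.128/25 (98 hosts, 126 usable); 192.168.110.0/26 (56 hosts, 62 usable)


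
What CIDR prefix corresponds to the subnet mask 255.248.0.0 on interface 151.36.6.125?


Binary: 11111111.11111000.00000000.00000000
Count leading 1s
Prefix: /13


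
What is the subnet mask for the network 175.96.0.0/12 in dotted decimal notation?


/12 means 12 network bits, 20 host bits
Binary: 11111111111100000000000000000000
Mask: 255.240.0.0


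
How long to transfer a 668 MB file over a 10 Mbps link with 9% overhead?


Effective throughput = 10 * (1 - 9/100) = 9.1 Mbps
File size in Mb = 668 * 8 = 5344 Mb
Time = 5344 / 9.1
Time = 587.2527 seconds


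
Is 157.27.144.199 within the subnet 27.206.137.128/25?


Subnet network: 27.206.137.128
Test IP AND mask: 157.27.144.128
No, 157.27.144.199 is not in 27.206.137.128/25


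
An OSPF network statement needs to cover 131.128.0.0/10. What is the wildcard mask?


Subnet mask: 255.192.0.0
Wildcard = 255.255.255.255 - subnet mask
255 - 255 = 0
255 - 192 = 63
255 - 0 = 255
255 - 0 = 255
Wildcard: 0.63.255.255


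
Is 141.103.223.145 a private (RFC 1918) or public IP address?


RFC 1918 private ranges:
  10.0.0.0/8 (10.0.0.0 - 10.255.255.255)
  172.16.0.0/12 (172.16.0.0 - 172.31.255.255)
  192.168.0.0/16 (192.168.0.0 - 192.168.255.255)
Public (not in any RFC 1918 range)


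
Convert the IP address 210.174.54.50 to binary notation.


210 = 11010010
174 = 10101110
54 = 00110110
50 = 00110010
Binary: 11010010.10101110.00110110.00110010


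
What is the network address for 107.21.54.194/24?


IP:   01101011.00010101.00110110.11000010
Mask: 11111111.11111111.11111111.00000000
AND operation:
Net:  01101011.00010101.00110110.00000000
Network: 107.21.54.0/24


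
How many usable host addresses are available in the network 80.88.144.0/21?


Host bits = 32 - 21 = 11
Total addresses = 2^11 = 2048
Usable = total - 2 (network and broadcast)
Usable hosts: 2046


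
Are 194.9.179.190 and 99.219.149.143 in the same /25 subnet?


Mask: 255.255.255.128
194.9.179.190 AND mask = 194.9.179.128
99.219.149.143 AND mask = 99.219.149.128
No, different subnets (194.9.179.128 vs 99.219.149.128)


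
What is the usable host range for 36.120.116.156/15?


Network: 36.120.0.0
Broadcast: 36.121.255.255
First usable = network + 1
Last usable = broadcast - 1
Range: 36.120.0.1 to 36.121.255.254


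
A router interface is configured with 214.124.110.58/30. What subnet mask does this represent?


/30 means 30 network bits, 2 host bits
Binary: 11111111111111111111111111111100
Mask: 255.255.255.252


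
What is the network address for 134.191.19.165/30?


IP:   10000110.10111111.00010011.10100101
Mask: 11111111.11111111.11111111.11111100
AND operation:
Net:  10000110.10111111.00010011.10100100
Network: 134.191.19.164/30


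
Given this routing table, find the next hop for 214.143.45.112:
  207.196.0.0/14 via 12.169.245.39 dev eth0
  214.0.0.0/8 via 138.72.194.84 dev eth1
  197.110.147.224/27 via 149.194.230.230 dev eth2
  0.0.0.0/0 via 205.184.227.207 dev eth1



Longest prefix match for 214.143.45.112:
  /14 207.196.0.0: no
  /8 214.0.0.0: MATCH
  /27 197.110.147.224: no
  /0 0.0.0.0: MATCH
Selected: next-hop 138.72.194.84 via eth1 (matched /8)


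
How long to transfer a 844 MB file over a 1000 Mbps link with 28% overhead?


Effective throughput = 1000 * (1 - 28/100) = 720 Mbps
File size in Mb = 844 * 8 = 6752 Mb
Time = 6752 / 720
Time = 9.3778 seconds


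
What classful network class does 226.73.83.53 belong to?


First octet: 226
Binary: 11100010
1110xxxx -> Class D (224-239)
Class D (multicast), default mask N/A


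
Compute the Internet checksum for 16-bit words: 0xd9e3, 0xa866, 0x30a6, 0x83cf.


Sum all words (with carry folding):
+ 0xd9e3 = 0xd9e3
+ 0xa866 = 0x824a
+ 0x30a6 = 0xb2f0
+ 0x83cf = 0x36c0
One's complement: ~0x36c0
Checksum = 0xc93f


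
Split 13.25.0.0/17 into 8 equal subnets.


New prefix = 17 + 3 = 20
Each subnet has 4096 addresses
  13.25.0.0/20
  13.25.16.0/20
  13.25.32.0/20
  13.25.48.0/20
  13.25.64.0/20
  13.25.80.0/20
  13.25.96.0/20
  13.25.112.0/20
Subnets: 13.25.0.0/20, 13.25.16.0/20, 13.25.32.0/20, 13.25.48.0/20, 13.25.64.0/20, 13.25.80.0/20, 13.25.96.0/20, 13.25.112.0/20


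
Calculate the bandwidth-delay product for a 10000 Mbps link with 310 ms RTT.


BDP = bandwidth * RTT
= 10000 Mbps * 310 ms
= 10000 * 1e6 * 310 / 1000 bits
= 3100000000 bits
= 387500000 bytes
= 378417.9688 KB
BDP = 3100000000 bits (387500000 bytes)


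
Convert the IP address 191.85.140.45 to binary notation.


191 = 10111111
85 = 01010101
140 = 10001100
45 = 00101101
Binary: 10111111.01010101.10001100.00101101


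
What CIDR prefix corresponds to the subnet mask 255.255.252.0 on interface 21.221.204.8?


Binary: 11111111.11111111.11111100.00000000
Count leading 1s
Prefix: /22


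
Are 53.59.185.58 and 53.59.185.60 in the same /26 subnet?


Mask: 255.255.255.192
53.59.185.58 AND mask = 53.59.185.0
53.59.185.60 AND mask = 53.59.185.0
Yes, same subnet (53.59.185.0)


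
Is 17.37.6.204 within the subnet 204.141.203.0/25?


Subnet network: 204.141.203.0
Test IP AND mask: 17.37.6.128
No, 17.37.6.204 is not in 204.141.203.0/25


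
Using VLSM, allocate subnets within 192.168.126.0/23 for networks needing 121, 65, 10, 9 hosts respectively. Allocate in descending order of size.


121 hosts -> /25 (126 usable): 192.168.126.0/25
65 hosts -> /25 (126 usable): 192.168.126.128/25
10 hosts -> /28 (14 usable): 192.168.127.0/28
9 hosts -> /28 (14 usable): 192.168.127.16/28
Allocation: 192.168.126.0/25 (121 hosts, 126 usable); 192.168.126.128/25 (65 hosts, 126 usable); 192.168.127.0/28 (10 hosts, 14 usable); 192.168.127.16/28 (9 hosts, 14 usable)


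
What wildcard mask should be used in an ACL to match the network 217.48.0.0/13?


Subnet mask: 255.248.0.0
Wildcard = 255.255.255.255 - subnet mask
255 - 255 = 0
255 - 248 = 7
255 - 0 = 255
255 - 0 = 255
Wildcard: 0.7.255.255


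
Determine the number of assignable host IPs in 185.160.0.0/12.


Host bits = 32 - 12 = 20
Total addresses = 2^20 = 1048576
Usable = total - 2 (network and broadcast)
Usable hosts: 1048574


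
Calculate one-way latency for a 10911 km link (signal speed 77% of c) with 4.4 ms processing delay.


Speed = 0.77 * 3e5 km/s = 231000 km/s
Propagation delay = 10911 / 231000 = 0.0472 s = 47.2338 ms
Processing delay = 4.4 ms
Total one-way latency = 51.6338 ms


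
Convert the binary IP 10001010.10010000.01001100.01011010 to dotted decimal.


10001010 = 138
10010000 = 144
01001100 = 76
01011010 = 90
IP: 138.144.76.90


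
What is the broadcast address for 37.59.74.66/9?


Network: 37.0.0.0/9
Host bits = 23
Set all host bits to 1:
Broadcast: 37.127.255.255


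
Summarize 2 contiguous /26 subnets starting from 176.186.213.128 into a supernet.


Original prefix: /26
Number of subnets: 2 = 2^1
New prefix = 26 - 1 = 25
Supernet: 176.186.213.128/25


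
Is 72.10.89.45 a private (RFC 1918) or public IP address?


RFC 1918 private ranges:
  10.0.0.0/8 (10.0.0.0 - 10.255.255.255)
  172.16.0.0/12 (172.16.0.0 - 172.31.255.255)
  192.168.0.0/16 (192.168.0.0 - 192.168.255.255)
Public (not in any RFC 1918 range)


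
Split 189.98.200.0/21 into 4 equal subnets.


New prefix = 21 + 2 = 23
Each subnet has 512 addresses
  189.98.200.0/23
  189.98.202.0/23
  189.98.204.0/23
  189.98.206.0/23
Subnets: 189.98.200.0/23, 189.98.202.0/23, 189.98.204.0/23, 189.98.206.0/23


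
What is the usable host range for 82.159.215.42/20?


Network: 82.159.208.0
Broadcast: 82.159.223.255
First usable = network + 1
Last usable = broadcast - 1
Range: 82.159.208.1 to 82.159.223.254


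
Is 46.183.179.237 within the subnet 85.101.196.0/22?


Subnet network: 85.101.196.0
Test IP AND mask: 46.183.176.0
No, 46.183.179.237 is not in 85.101.196.0/22


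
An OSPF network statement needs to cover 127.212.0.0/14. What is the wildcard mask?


Subnet mask: 255.252.0.0
Wildcard = 255.255.255.255 - subnet mask
255 - 255 = 0
255 - 252 = 3
255 - 0 = 255
255 - 0 = 255
Wildcard: 0.3.255.255


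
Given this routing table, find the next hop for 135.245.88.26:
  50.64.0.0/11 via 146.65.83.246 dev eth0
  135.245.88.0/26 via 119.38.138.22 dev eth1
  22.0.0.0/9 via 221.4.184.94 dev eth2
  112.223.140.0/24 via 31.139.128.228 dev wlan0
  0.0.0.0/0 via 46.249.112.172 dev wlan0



Longest prefix match for 135.245.88.26:
  /11 50.64.0.0: no
  /26 135.245.88.0: MATCH
  /9 22.0.0.0: no
  /24 112.223.140.0: no
  /0 0.0.0.0: MATCH
Selected: next-hop 119.38.138.22 via eth1 (matched /26)


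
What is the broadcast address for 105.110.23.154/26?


Network: 105.110.23.128/26
Host bits = 6
Set all host bits to 1:
Broadcast: 105.110.23.191


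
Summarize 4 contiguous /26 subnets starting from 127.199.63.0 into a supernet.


Original prefix: /26
Number of subnets: 4 = 2^2
New prefix = 26 - 2 = 24
Supernet: 127.199.63.0/24


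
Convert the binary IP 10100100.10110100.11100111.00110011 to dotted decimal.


10100100 = 164
10110100 = 180
11100111 = 231
00110011 = 51
IP: 164.180.231.51


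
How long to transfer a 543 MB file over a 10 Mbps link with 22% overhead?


Effective throughput = 10 * (1 - 22/100) = 7.8 Mbps
File size in Mb = 543 * 8 = 4344 Mb
Time = 4344 / 7.8
Time = 556.9231 seconds


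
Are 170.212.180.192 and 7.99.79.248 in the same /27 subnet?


Mask: 255.255.255.224
170.212.180.192 AND mask = 170.212.180.192
7.99.79.248 AND mask = 7.99.79.224
No, different subnets (170.212.180.192 vs 7.99.79.224)


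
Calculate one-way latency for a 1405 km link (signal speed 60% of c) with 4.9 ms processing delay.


Speed = 0.6 * 3e5 km/s = 180000 km/s
Propagation delay = 1405 / 180000 = 0.0078 s = 7.8056 ms
Processing delay = 4.9 ms
Total one-way latency = 12.7056 ms


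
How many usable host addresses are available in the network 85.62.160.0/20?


Host bits = 32 - 20 = 12
Total addresses = 2^12 = 4096
Usable = total - 2 (network and broadcast)
Usable hosts: 4094


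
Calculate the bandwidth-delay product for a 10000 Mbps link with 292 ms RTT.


BDP = bandwidth * RTT
= 10000 Mbps * 292 ms
= 10000 * 1e6 * 292 / 1000 bits
= 2920000000 bits
= 365000000 bytes
= 356445.3125 KB
BDP = 2920000000 bits (365000000 bytes)


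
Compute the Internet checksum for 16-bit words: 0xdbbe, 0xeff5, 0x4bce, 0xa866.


Sum all words (with carry folding):
+ 0xdbbe = 0xdbbe
+ 0xeff5 = 0xcbb4
+ 0x4bce = 0x1783
+ 0xa866 = 0xbfe9
One's complement: ~0xbfe9
Checksum = 0x4016


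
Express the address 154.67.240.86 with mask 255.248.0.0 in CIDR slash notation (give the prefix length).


Binary: 11111111.11111000.00000000.00000000
Count leading 1s
Prefix: /13


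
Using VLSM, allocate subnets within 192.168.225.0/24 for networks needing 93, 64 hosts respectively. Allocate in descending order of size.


93 hosts -> /25 (126 usable): 192.168.225.0/25
64 hosts -> /25 (126 usable): 192.168.225.128/25
Allocation: 192.168.225.0/25 (93 hosts, 126 usable); 192.168.225.128/25 (64 hosts, 126 usable)


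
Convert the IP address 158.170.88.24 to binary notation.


158 = 10011110
170 = 10101010
88 = 01011000
24 = 00011000
Binary: 10011110.10101010.01011000.00011000


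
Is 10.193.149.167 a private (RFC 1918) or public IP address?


RFC 1918 private ranges:
  10.0.0.0/8 (10.0.0.0 - 10.255.255.255)
  172.16.0.0/12 (172.16.0.0 - 172.31.255.255)
  192.168.0.0/16 (192.168.0.0 - 192.168.255.255)
Private (in 10.0.0.0/8)


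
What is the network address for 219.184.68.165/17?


IP:   11011011.10111000.01000100.10100101
Mask: 11111111.11111111.10000000.00000000
AND operation:
Net:  11011011.10111000.00000000.00000000
Network: 219.184.0.0/17


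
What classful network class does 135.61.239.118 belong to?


First octet: 135
Binary: 10000111
10xxxxxx -> Class B (128-191)
Class B, default mask 255.255.0.0 (/16)


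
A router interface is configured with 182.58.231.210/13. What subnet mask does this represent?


/13 means 13 network bits, 19 host bits
Binary: 11111111111110000000000000000000
Mask: 255.248.0.0


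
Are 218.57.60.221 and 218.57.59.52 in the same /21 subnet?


Mask: 255.255.248.0
218.57.60.221 AND mask = 218.57.56.0
218.57.59.52 AND mask = 218.57.56.0
Yes, same subnet (218.57.56.0)


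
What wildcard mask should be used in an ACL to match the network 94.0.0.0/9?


Subnet mask: 255.128.0.0
Wildcard = 255.255.255.255 - subnet mask
255 - 255 = 0
255 - 128 = 127
255 - 0 = 255
255 - 0 = 255
Wildcard: 0.127.255.255


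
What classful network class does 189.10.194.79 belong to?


First octet: 189
Binary: 10111101
10xxxxxx -> Class B (128-191)
Class B, default mask 255.255.0.0 (/16)
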